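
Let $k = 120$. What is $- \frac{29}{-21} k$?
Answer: $\frac{1160}{7} \approx 165.71$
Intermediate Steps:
$- \frac{29}{-21} k = - \frac{29}{-21} \cdot 120 = \left(-29\right) \left(- \frac{1}{21}\right) 120 = \frac{29}{21} \cdot 120 = \frac{1160}{7}$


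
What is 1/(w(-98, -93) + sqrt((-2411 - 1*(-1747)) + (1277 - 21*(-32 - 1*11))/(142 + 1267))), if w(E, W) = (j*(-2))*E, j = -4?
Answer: -276164/216745925 - I*sqrt(328788741)/433491850 ≈ -0.0012741 - 4.1829e-5*I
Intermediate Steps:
w(E, W) = 8*E (w(E, W) = (-4*(-2))*E = 8*E)
1/(w(-98, -93) + sqrt((-2411 - 1*(-1747)) + (1277 - 21*(-32 - 1*11))/(142 + 1267))) = 1/(8*(-98) + sqrt((-2411 - 1*(-1747)) + (1277 - 21*(-32 - 1*11))/(142 + 1267))) = 1/(-784 + sqrt((-2411 + 1747) + (1277 - 21*(-32 - 11))/1409)) = 1/(-784 + sqrt(-664 + (1277 - 21*(-43))*(1/1409))) = 1/(-784 + sqrt(-664 + (1277 + 903)*(1/1409))) = 1/(-784 + sqrt(-664 + 2180*(1/1409))) = 1/(-784 + sqrt(-664 + 2180/1409)) = 1/(-784 + sqrt(-933396/1409)) = 1/(-784 + 2*I*sqrt(328788741)/1409)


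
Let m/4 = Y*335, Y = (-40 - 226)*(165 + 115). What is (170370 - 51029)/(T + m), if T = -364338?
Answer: -119341/100167538 ≈ -0.0011914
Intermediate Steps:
Y = -74480 (Y = -266*280 = -74480)
m = -99803200 (m = 4*(-74480*335) = 4*(-24950800) = -99803200)
(170370 - 51029)/(T + m) = (170370 - 51029)/(-364338 - 99803200) = 119341/(-100167538) = 119341*(-1/100167538) = -119341/100167538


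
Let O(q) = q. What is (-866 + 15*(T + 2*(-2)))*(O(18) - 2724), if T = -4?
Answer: 2668116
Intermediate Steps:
(-866 + 15*(T + 2*(-2)))*(O(18) - 2724) = (-866 + 15*(-4 + 2*(-2)))*(18 - 2724) = (-866 + 15*(-4 - 4))*(-2706) = (-866 + 15*(-8))*(-2706) = (-866 - 120)*(-2706) = -986*(-2706) = 2668116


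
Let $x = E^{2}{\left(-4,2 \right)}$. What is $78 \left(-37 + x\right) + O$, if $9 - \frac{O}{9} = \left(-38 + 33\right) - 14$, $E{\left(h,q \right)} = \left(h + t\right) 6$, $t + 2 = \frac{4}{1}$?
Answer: $8598$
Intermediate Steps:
$t = 2$ ($t = -2 + \frac{4}{1} = -2 + 4 \cdot 1 = -2 + 4 = 2$)
$E{\left(h,q \right)} = 12 + 6 h$ ($E{\left(h,q \right)} = \left(h + 2\right) 6 = \left(2 + h\right) 6 = 12 + 6 h$)
$x = 144$ ($x = \left(12 + 6 \left(-4\right)\right)^{2} = \left(12 - 24\right)^{2} = \left(-12\right)^{2} = 144$)
$O = 252$ ($O = 81 - 9 \left(\left(-38 + 33\right) - 14\right) = 81 - 9 \left(-5 - 14\right) = 81 - -171 = 81 + 171 = 252$)
$78 \left(-37 + x\right) + O = 78 \left(-37 + 144\right) + 252 = 78 \cdot 107 + 252 = 8346 + 252 = 8598$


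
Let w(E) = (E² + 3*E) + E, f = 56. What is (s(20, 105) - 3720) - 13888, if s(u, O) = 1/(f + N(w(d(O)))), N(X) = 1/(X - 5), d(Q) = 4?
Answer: -26640877/1513 ≈ -17608.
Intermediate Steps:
w(E) = E² + 4*E
N(X) = 1/(-5 + X)
s(u, O) = 27/1513 (s(u, O) = 1/(56 + 1/(-5 + 4*(4 + 4))) = 1/(56 + 1/(-5 + 4*8)) = 1/(56 + 1/(-5 + 32)) = 1/(56 + 1/27) = 1/(1513/27) = 27/1513)
(s(20, 105) - 3720) - 13888 = (27/1513 - 3720) - 13888 = -5628333/1513 - 13888 = -26640877/1513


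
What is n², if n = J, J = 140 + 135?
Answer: 75625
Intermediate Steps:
J = 275
n = 275
n² = 275² = 75625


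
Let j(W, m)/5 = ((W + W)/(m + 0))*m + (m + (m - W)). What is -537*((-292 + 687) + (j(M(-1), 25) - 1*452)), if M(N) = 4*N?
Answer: -92901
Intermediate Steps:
j(W, m) = 5*W + 10*m (j(W, m) = 5*(((W + W)/(m + 0))*m + (m + (m - W))) = 5*(((2*W)/m)*m + (-W + 2*m)) = 5*((2*W/m)*m + (-W + 2*m)) = 5*(2*W + (-W + 2*m)) = 5*(W + 2*m) = 5*W + 10*m)
-537*((-292 + 687) + (j(M(-1), 25) - 1*452)) = -537*((-292 + 687) + ((5*(4*(-1)) + 10*25) - 1*452)) = -537*(395 + ((5*(-4) + 250) - 452)) = -537*(395 + ((-20 + 250) - 452)) = -537*(395 + (230 - 452)) = -537*(395 - 222) = -537*173 = -92901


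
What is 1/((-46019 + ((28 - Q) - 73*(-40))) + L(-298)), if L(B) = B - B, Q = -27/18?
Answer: -2/86139 ≈ -2.3218e-5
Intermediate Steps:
Q = -3/2 (Q = -27*1/18 = -3/2 ≈ -1.5000)
L(B) = 0
1/((-46019 + ((28 - Q) - 73*(-40))) + L(-298)) = 1/((-46019 + ((28 - 1*(-3/2)) - 73*(-40))) + 0) = 1/((-46019 + ((28 + 3/2) + 2920)) + 0) = 1/((-46019 + (59/2 + 2920)) + 0) = 1/((-46019 + 5899/2) + 0) = 1/(-86139/2 + 0) = 1/(-86139/2) = -2/86139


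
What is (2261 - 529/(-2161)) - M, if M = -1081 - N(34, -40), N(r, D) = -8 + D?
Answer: 7118863/2161 ≈ 3294.2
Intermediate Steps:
M = -1033 (M = -1081 - (-8 - 40) = -1081 - 1*(-48) = -1081 + 48 = -1033)
(2261 - 529/(-2161)) - M = (2261 - 529/(-2161)) - 1*(-1033) = (2261 - 529*(-1)/2161) + 1033 = (2261 - 1*(-529/2161)) + 1033 = (2261 + 529/2161) + 1033 = 4886550/2161 + 1033 = 7118863/2161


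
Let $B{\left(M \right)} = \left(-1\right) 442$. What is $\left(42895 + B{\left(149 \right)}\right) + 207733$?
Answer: $250186$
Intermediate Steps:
$B{\left(M \right)} = -442$
$\left(42895 + B{\left(149 \right)}\right) + 207733 = \left(42895 - 442\right) + 207733 = 42453 + 207733 = 250186$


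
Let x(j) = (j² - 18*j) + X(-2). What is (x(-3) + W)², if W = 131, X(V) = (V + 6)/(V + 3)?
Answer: 39204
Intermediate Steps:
X(V) = (6 + V)/(3 + V)
x(j) = 4 + j² - 18*j (x(j) = (j² - 18*j) + (6 - 2)/(3 - 2) = (j² - 18*j) + 4/1 = (j² - 18*j) + 1*4 = (j² - 18*j) + 4 = 4 + j² - 18*j)
(x(-3) + W)² = ((4 + (-3)² - 18*(-3)) + 131)² = ((4 + 9 + 54) + 131)² = (67 + 131)² = 198² = 39204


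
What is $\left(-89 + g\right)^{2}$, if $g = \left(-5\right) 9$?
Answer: $17956$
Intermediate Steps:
$g = -45$
$\left(-89 + g\right)^{2} = \left(-89 - 45\right)^{2} = \left(-134\right)^{2} = 17956$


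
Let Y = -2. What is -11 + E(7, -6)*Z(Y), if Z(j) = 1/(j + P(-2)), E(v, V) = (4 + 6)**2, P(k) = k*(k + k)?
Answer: 17/3 ≈ 5.6667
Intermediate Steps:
P(k) = 2*k**2 (P(k) = k*(2*k) = 2*k**2)
E(v, V) = 100 (E(v, V) = 10**2 = 100)
Z(j) = 1/(8 + j) (Z(j) = 1/(j + 2*(-2)**2) = 1/(j + 2*4) = 1/(j + 8) = 1/(8 + j))
-11 + E(7, -6)*Z(Y) = -11 + 100/(8 - 2) = -11 + 100/6 = -11 + 100*(1/6) = -11 + 50/3 = 17/3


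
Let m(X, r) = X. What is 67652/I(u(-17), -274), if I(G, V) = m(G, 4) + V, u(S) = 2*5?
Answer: -16913/66 ≈ -256.26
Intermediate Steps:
u(S) = 10
I(G, V) = G + V
67652/I(u(-17), -274) = 67652/(10 - 274) = 67652/(-264) = 67652*(-1/264) = -16913/66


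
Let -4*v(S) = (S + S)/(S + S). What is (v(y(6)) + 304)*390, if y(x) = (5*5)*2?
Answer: 236925/2 ≈ 1.1846e+5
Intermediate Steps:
y(x) = 50 (y(x) = 25*2 = 50)
v(S) = -1/4 (v(S) = -(S + S)/(4*(S + S)) = -2*S/(4*(2*S)) = -2*S*1/(2*S)/4 = -1/4*1 = -1/4)
(v(y(6)) + 304)*390 = (-1/4 + 304)*390 = (1215/4)*390 = 236925/2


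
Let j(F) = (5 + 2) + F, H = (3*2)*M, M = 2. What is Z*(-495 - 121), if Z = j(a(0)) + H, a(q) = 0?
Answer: -11704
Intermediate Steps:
H = 12 (H = (3*2)*2 = 6*2 = 12)
j(F) = 7 + F
Z = 19 (Z = (7 + 0) + 12 = 7 + 12 = 19)
Z*(-495 - 121) = 19*(-495 - 121) = 19*(-616) = -11704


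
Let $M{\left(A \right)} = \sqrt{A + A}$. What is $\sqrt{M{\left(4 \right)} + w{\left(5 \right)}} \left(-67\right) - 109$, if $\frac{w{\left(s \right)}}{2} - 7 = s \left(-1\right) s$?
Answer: $-109 - 67 i \sqrt{36 - 2 \sqrt{2}} \approx -109.0 - 385.88 i$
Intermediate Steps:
$w{\left(s \right)} = 14 - 2 s^{2}$ ($w{\left(s \right)} = 14 + 2 s \left(-1\right) s = 14 + 2 - s s = 14 + 2 \left(- s^{2}\right) = 14 - 2 s^{2}$)
$M{\left(A \right)} = \sqrt{2} \sqrt{A}$ ($M{\left(A \right)} = \sqrt{2 A} = \sqrt{2} \sqrt{A}$)
$\sqrt{M{\left(4 \right)} + w{\left(5 \right)}} \left(-67\right) - 109 = \sqrt{\sqrt{2} \sqrt{4} + \left(14 - 2 \cdot 5^{2}\right)} \left(-67\right) - 109 = \sqrt{\sqrt{2} \cdot 2 + \left(14 - 50\right)} \left(-67\right) - 109 = \sqrt{2 \sqrt{2} + \left(14 - 50\right)} \left(-67\right) - 109 = \sqrt{2 \sqrt{2} - 36} \left(-67\right) - 109 = \sqrt{-36 + 2 \sqrt{2}} \left(-67\right) - 109 = - 67 \sqrt{-36 + 2 \sqrt{2}} - 109 = -109 - 67 \sqrt{-36 + 2 \sqrt{2}}$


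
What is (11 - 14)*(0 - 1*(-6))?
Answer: -18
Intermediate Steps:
(11 - 14)*(0 - 1*(-6)) = -3*(0 + 6) = -3*6 = -18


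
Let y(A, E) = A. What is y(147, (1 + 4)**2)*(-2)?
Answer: -294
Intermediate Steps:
y(147, (1 + 4)**2)*(-2) = 147*(-2) = -294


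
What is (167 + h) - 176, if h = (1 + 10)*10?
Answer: 101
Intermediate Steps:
h = 110 (h = 11*10 = 110)
(167 + h) - 176 = (167 + 110) - 176 = 277 - 176 = 101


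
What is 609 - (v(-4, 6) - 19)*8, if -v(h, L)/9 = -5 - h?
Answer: 689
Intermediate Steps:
v(h, L) = 45 + 9*h (v(h, L) = -9*(-5 - h) = 45 + 9*h)
609 - (v(-4, 6) - 19)*8 = 609 - ((45 + 9*(-4)) - 19)*8 = 609 - ((45 - 36) - 19)*8 = 609 - (9 - 19)*8 = 609 - (-10)*8 = 609 - 1*(-80) = 609 + 80 = 689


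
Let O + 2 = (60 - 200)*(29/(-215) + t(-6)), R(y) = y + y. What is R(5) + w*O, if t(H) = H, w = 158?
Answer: 5822098/43 ≈ 1.3540e+5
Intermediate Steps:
R(y) = 2*y
O = 36846/43 (O = -2 + (60 - 200)*(29/(-215) - 6) = -2 - 140*(29*(-1/215) - 6) = -2 - 140*(-29/215 - 6) = -2 - 140*(-1319/215) = -2 + 36932/43 = 36846/43 ≈ 856.88)
R(5) + w*O = 2*5 + 158*(36846/43) = 10 + 5821668/43 = 5822098/43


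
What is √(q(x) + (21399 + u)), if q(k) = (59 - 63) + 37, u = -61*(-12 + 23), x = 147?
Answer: √20761 ≈ 144.09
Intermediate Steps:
u = -671 (u = -61*11 = -671)
q(k) = 33 (q(k) = -4 + 37 = 33)
√(q(x) + (21399 + u)) = √(33 + (21399 - 671)) = √(33 + 20728) = √20761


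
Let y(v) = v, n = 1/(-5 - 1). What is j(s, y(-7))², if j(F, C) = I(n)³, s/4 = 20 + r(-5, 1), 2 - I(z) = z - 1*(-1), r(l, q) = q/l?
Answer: 117649/46656 ≈ 2.5216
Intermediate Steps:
n = -⅙ (n = 1/(-6) = -⅙ ≈ -0.16667)
I(z) = 1 - z (I(z) = 2 - (z - 1*(-1)) = 2 - (z + 1) = 2 - (1 + z) = 2 + (-1 - z) = 1 - z)
s = 396/5 (s = 4*(20 + 1/(-5)) = 4*(20 + 1*(-⅕)) = 4*(20 - ⅕) = 4*(99/5) = 396/5 ≈ 79.200)
j(F, C) = 343/216 (j(F, C) = (1 - 1*(-⅙))³ = (1 + ⅙)³ = (7/6)³ = 343/216)
j(s, y(-7))² = (343/216)² = 117649/46656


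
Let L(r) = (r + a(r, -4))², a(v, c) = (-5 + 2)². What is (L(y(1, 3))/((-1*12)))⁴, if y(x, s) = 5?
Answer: 5764801/81 ≈ 71170.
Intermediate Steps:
a(v, c) = 9 (a(v, c) = (-3)² = 9)
L(r) = (9 + r)² (L(r) = (r + 9)² = (9 + r)²)
(L(y(1, 3))/((-1*12)))⁴ = ((9 + 5)²/((-1*12)))⁴ = (14²/(-12))⁴ = (196*(-1/12))⁴ = (-49/3)⁴ = 5764801/81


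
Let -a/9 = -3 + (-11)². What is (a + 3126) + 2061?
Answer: 4125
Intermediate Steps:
a = -1062 (a = -9*(-3 + (-11)²) = -9*(-3 + 121) = -9*118 = -1062)
(a + 3126) + 2061 = (-1062 + 3126) + 2061 = 2064 + 2061 = 4125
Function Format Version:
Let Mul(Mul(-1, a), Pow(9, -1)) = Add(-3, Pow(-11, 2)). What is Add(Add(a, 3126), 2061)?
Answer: 4125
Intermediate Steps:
a = -1062 (a = Mul(-9, Add(-3, Pow(-11, 2))) = Mul(-9, Add(-3, 121)) = Mul(-9, 118) = -1062)
Add(Add(a, 3126), 2061) = Add(Add(-1062, 3126), 2061) = Add(2064, 2061) = 4125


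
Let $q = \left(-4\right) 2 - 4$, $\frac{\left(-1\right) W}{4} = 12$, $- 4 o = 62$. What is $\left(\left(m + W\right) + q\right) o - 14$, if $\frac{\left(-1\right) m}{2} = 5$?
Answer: $1071$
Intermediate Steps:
$o = - \frac{31}{2}$ ($o = \left(- \frac{1}{4}\right) 62 = - \frac{31}{2} \approx -15.5$)
$W = -48$ ($W = \left(-4\right) 12 = -48$)
$m = -10$ ($m = \left(-2\right) 5 = -10$)
$q = -12$ ($q = -8 - 4 = -12$)
$\left(\left(m + W\right) + q\right) o - 14 = \left(\left(-10 - 48\right) - 12\right) \left(- \frac{31}{2}\right) - 14 = \left(-58 - 12\right) \left(- \frac{31}{2}\right) - 14 = \left(-70\right) \left(- \frac{31}{2}\right) - 14 = 1085 - 14 = 1071$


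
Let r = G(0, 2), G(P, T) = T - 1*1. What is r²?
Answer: 1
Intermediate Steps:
G(P, T) = -1 + T (G(P, T) = T - 1 = -1 + T)
r = 1 (r = -1 + 2 = 1)
r² = 1² = 1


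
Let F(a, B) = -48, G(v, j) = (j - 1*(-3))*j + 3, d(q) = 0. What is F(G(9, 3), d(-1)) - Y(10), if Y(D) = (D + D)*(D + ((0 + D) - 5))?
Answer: -348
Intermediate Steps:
G(v, j) = 3 + j*(3 + j) (G(v, j) = (j + 3)*j + 3 = (3 + j)*j + 3 = j*(3 + j) + 3 = 3 + j*(3 + j))
Y(D) = 2*D*(-5 + 2*D) (Y(D) = (2*D)*(D + (D - 5)) = (2*D)*(D + (-5 + D)) = (2*D)*(-5 + 2*D) = 2*D*(-5 + 2*D))
F(G(9, 3), d(-1)) - Y(10) = -48 - 2*10*(-5 + 2*10) = -48 - 2*10*(-5 + 20) = -48 - 2*10*15 = -48 - 1*300 = -48 - 300 = -348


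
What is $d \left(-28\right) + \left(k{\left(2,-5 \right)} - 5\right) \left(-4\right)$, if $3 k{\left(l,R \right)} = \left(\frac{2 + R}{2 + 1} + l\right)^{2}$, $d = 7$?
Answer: $- \frac{532}{3} \approx -177.33$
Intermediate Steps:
$k{\left(l,R \right)} = \frac{\left(\frac{2}{3} + l + \frac{R}{3}\right)^{2}}{3}$ ($k{\left(l,R \right)} = \frac{\left(\frac{2 + R}{2 + 1} + l\right)^{2}}{3} = \frac{\left(\frac{2 + R}{3} + l\right)^{2}}{3} = \frac{\left(\left(2 + R\right) \frac{1}{3} + l\right)^{2}}{3} = \frac{\left(\left(\frac{2}{3} + \frac{R}{3}\right) + l\right)^{2}}{3} = \frac{\left(\frac{2}{3} + l + \frac{R}{3}\right)^{2}}{3}$)
$d \left(-28\right) + \left(k{\left(2,-5 \right)} - 5\right) \left(-4\right) = 7 \left(-28\right) + \left(\frac{\left(2 - 5 + 3 \cdot 2\right)^{2}}{27} - 5\right) \left(-4\right) = -196 + \left(\frac{\left(2 - 5 + 6\right)^{2}}{27} - 5\right) \left(-4\right) = -196 + \left(\frac{3^{2}}{27} - 5\right) \left(-4\right) = -196 + \left(\frac{1}{27} \cdot 9 - 5\right) \left(-4\right) = -196 + \left(\frac{1}{3} - 5\right) \left(-4\right) = -196 - - \frac{56}{3} = -196 + \frac{56}{3} = - \frac{532}{3}$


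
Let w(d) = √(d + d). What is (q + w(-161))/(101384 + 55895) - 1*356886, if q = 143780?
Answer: -56130529414/157279 + I*√322/157279 ≈ -3.5689e+5 + 0.00011409*I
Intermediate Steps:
w(d) = √2*√d (w(d) = √(2*d) = √2*√d)
(q + w(-161))/(101384 + 55895) - 1*356886 = (143780 + √2*√(-161))/(101384 + 55895) - 1*356886 = (143780 + √2*(I*√161))/157279 - 356886 = (143780 + I*√322)*(1/157279) - 356886 = (143780/157279 + I*√322/157279) - 356886 = -56130529414/157279 + I*√322/157279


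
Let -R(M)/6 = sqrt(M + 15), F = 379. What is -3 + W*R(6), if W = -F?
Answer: -3 + 2274*sqrt(21) ≈ 10418.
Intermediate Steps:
W = -379 (W = -1*379 = -379)
R(M) = -6*sqrt(15 + M) (R(M) = -6*sqrt(M + 15) = -6*sqrt(15 + M))
-3 + W*R(6) = -3 - (-2274)*sqrt(15 + 6) = -3 - (-2274)*sqrt(21) = -3 + 2274*sqrt(21)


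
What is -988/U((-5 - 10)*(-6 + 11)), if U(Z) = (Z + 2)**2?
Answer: -988/5329 ≈ -0.18540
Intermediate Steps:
U(Z) = (2 + Z)**2
-988/U((-5 - 10)*(-6 + 11)) = -988/(2 + (-5 - 10)*(-6 + 11))**2 = -988/(2 - 15*5)**2 = -988/(2 - 75)**2 = -988/((-73)**2) = -988/5329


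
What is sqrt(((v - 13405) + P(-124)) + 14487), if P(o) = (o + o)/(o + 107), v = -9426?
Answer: 20*I*sqrt(6018)/17 ≈ 91.266*I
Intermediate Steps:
P(o) = 2*o/(107 + o) (P(o) = (2*o)/(107 + o) = 2*o/(107 + o))
sqrt(((v - 13405) + P(-124)) + 14487) = sqrt(((-9426 - 13405) + 2*(-124)/(107 - 124)) + 14487) = sqrt((-22831 + 2*(-124)/(-17)) + 14487) = sqrt((-22831 + 2*(-124)*(-1/17)) + 14487) = sqrt((-22831 + 248/17) + 14487) = sqrt(-387879/17 + 14487) = sqrt(-141600/17) = 20*I*sqrt(6018)/17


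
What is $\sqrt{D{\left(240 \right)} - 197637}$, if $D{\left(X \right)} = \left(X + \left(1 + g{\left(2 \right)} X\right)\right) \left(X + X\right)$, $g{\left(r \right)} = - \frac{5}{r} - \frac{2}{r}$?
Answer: $i \sqrt{485157} \approx 696.53 i$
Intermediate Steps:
$g{\left(r \right)} = - \frac{7}{r}$
$D{\left(X \right)} = 2 X \left(1 - \frac{5 X}{2}\right)$ ($D{\left(X \right)} = \left(X + \left(1 + - \frac{7}{2} X\right)\right) \left(X + X\right) = \left(X + \left(1 + \left(-7\right) \frac{1}{2} X\right)\right) 2 X = \left(X - \left(-1 + \frac{7 X}{2}\right)\right) 2 X = \left(1 - \frac{5 X}{2}\right) 2 X = 2 X \left(1 - \frac{5 X}{2}\right)$)
$\sqrt{D{\left(240 \right)} - 197637} = \sqrt{240 \left(2 - 1200\right) - 197637} = \sqrt{240 \left(-1198\right) - 197637} = \sqrt{-287520 - 197637} = \sqrt{-485157} = i \sqrt{485157}$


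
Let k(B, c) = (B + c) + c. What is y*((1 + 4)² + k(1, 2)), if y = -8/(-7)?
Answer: 240/7 ≈ 34.286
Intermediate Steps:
y = 8/7 (y = -8*(-⅐) = 8/7 ≈ 1.1429)
k(B, c) = B + 2*c
y*((1 + 4)² + k(1, 2)) = 8*((1 + 4)² + (1 + 2*2))/7 = 8*(5² + (1 + 4))/7 = 8*(25 + 5)/7 = (8/7)*30 = 240/7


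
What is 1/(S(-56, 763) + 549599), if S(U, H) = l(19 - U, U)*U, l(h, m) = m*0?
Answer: 1/549599 ≈ 1.8195e-6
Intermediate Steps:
l(h, m) = 0
S(U, H) = 0 (S(U, H) = 0*U = 0)
1/(S(-56, 763) + 549599) = 1/(0 + 549599) = 1/549599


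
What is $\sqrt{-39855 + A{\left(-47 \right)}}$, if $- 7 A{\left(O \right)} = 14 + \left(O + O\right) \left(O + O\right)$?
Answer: $\frac{i \sqrt{2014845}}{7} \approx 202.78 i$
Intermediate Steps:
$A{\left(O \right)} = -2 - \frac{4 O^{2}}{7}$ ($A{\left(O \right)} = - \frac{14 + \left(O + O\right) \left(O + O\right)}{7} = - \frac{14 + 2 O 2 O}{7} = - \frac{14 + 4 O^{2}}{7} = -2 - \frac{4 O^{2}}{7}$)
$\sqrt{-39855 + A{\left(-47 \right)}} = \sqrt{-39855 - \left(2 + \frac{4 \left(-47\right)^{2}}{7}\right)} = \sqrt{-39855 - \frac{8850}{7}} = \sqrt{- \frac{287835}{7}} = \frac{i \sqrt{2014845}}{7}$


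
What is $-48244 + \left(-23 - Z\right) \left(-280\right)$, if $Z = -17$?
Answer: $-46564$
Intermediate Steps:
$-48244 + \left(-23 - Z\right) \left(-280\right) = -48244 + \left(-23 - -17\right) \left(-280\right) = -48244 + \left(-23 + 17\right) \left(-280\right) = -48244 - -1680 = -48244 + 1680 = -46564$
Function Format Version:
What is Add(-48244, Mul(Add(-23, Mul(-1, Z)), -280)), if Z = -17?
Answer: -46564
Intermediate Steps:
Add(-48244, Mul(Add(-23, Mul(-1, Z)), -280)) = Add(-48244, Mul(Add(-23, Mul(-1, -17)), -280)) = Add(-48244, Mul(Add(-23, 17), -280)) = Add(-48244, Mul(-6, -280)) = Add(-48244, 1680) = -46564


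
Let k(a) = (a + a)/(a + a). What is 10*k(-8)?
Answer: 10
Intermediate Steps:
k(a) = 1 (k(a) = (2*a)/((2*a)) = (2*a)*(1/(2*a)) = 1)
10*k(-8) = 10*1 = 10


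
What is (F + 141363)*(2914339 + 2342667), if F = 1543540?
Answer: 8857545180418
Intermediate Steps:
(F + 141363)*(2914339 + 2342667) = (1543540 + 141363)*(2914339 + 2342667) = 1684903*5257006 = 8857545180418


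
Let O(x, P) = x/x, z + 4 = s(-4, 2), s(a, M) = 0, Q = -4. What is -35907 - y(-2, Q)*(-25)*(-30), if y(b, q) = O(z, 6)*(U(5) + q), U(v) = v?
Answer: -36657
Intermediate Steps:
z = -4 (z = -4 + 0 = -4)
O(x, P) = 1
y(b, q) = 5 + q (y(b, q) = 1*(5 + q) = 5 + q)
-35907 - y(-2, Q)*(-25)*(-30) = -35907 - (5 - 4)*(-25)*(-30) = -35907 - 1*(-25)*(-30) = -35907 - (-25)*(-30) = -35907 - 1*750 = -35907 - 750 = -36657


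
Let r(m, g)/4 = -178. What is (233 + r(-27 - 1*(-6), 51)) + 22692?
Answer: 22213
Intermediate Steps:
r(m, g) = -712 (r(m, g) = 4*(-178) = -712)
(233 + r(-27 - 1*(-6), 51)) + 22692 = (233 - 712) + 22692 = -479 + 22692 = 22213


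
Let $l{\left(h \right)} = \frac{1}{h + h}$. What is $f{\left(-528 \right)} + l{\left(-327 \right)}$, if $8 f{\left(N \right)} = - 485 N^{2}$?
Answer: $- \frac{11053437121}{654} \approx -1.6901 \cdot 10^{7}$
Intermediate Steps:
$f{\left(N \right)} = - \frac{485 N^{2}}{8}$ ($f{\left(N \right)} = \frac{\left(-485\right) N^{2}}{8} = - \frac{485 N^{2}}{8}$)
$l{\left(h \right)} = \frac{1}{2 h}$
$f{\left(-528 \right)} + l{\left(-327 \right)} = - \frac{485 \left(-528\right)^{2}}{8} + \frac{1}{2 \left(-327\right)} = \left(- \frac{485}{8}\right) 278784 + \frac{1}{2} \left(- \frac{1}{327}\right) = -16901280 - \frac{1}{654} = - \frac{11053437121}{654}$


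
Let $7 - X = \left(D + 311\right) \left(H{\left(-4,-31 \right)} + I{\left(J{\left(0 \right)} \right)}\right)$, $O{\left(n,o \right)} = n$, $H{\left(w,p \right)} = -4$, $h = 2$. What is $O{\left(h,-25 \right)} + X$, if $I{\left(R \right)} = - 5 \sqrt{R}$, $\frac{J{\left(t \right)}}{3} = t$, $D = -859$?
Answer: $-2183$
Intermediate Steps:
$J{\left(t \right)} = 3 t$
$X = -2185$ ($X = 7 - \left(-859 + 311\right) \left(-4 - 5 \sqrt{3 \cdot 0}\right) = 7 - - 548 \left(-4 - 5 \sqrt{0}\right) = 7 - - 548 \left(-4 - 0\right) = 7 - - 548 \left(-4 + 0\right) = 7 - \left(-548\right) \left(-4\right) = 7 - 2192 = -2185$)
$O{\left(h,-25 \right)} + X = 2 - 2185 = -2183$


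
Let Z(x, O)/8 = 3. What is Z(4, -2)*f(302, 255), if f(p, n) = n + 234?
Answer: 11736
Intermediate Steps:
f(p, n) = 234 + n
Z(x, O) = 24 (Z(x, O) = 8*3 = 24)
Z(4, -2)*f(302, 255) = 24*(234 + 255) = 24*489 = 11736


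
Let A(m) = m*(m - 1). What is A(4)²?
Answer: 144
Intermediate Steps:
A(m) = m*(-1 + m)
A(4)² = (4*(-1 + 4))² = (4*3)² = 12² = 144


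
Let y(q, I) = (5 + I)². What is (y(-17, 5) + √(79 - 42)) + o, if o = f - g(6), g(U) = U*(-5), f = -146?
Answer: -16 + √37 ≈ -9.9172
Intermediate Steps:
g(U) = -5*U
o = -116 (o = -146 - (-5)*6 = -146 - 1*(-30) = -146 + 30 = -116)
(y(-17, 5) + √(79 - 42)) + o = ((5 + 5)² + √(79 - 42)) - 116 = (10² + √37) - 116 = (100 + √37) - 116 = -16 + √37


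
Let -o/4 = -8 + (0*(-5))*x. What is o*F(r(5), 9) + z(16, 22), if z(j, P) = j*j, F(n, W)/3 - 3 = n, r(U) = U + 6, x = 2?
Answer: 1600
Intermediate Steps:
r(U) = 6 + U
F(n, W) = 9 + 3*n
o = 32 (o = -4*(-8 + (0*(-5))*2) = -4*(-8 + 0*2) = -4*(-8 + 0) = -4*(-8) = 32)
z(j, P) = j²
o*F(r(5), 9) + z(16, 22) = 32*(9 + 3*(6 + 5)) + 16² = 32*(9 + 3*11) + 256 = 32*(9 + 33) + 256 = 32*42 + 256 = 1344 + 256 = 1600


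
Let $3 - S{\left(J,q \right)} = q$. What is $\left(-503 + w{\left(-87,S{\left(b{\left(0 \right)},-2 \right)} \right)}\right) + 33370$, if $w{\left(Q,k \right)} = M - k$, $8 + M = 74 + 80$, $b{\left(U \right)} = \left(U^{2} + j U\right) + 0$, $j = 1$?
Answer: $33008$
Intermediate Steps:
$b{\left(U \right)} = U + U^{2}$ ($b{\left(U \right)} = \left(U^{2} + 1 U\right) + 0 = \left(U^{2} + U\right) + 0 = \left(U + U^{2}\right) + 0 = U + U^{2}$)
$S{\left(J,q \right)} = 3 - q$
$M = 146$ ($M = -8 + \left(74 + 80\right) = -8 + 154 = 146$)
$w{\left(Q,k \right)} = 146 - k$
$\left(-503 + w{\left(-87,S{\left(b{\left(0 \right)},-2 \right)} \right)}\right) + 33370 = \left(-503 + \left(146 - \left(3 - -2\right)\right)\right) + 33370 = \left(-503 + \left(146 - \left(3 + 2\right)\right)\right) + 33370 = \left(-503 + \left(146 - 5\right)\right) + 33370 = \left(-503 + 141\right) + 33370 = -362 + 33370 = 33008$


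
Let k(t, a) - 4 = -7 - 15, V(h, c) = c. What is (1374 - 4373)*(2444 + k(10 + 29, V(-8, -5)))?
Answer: -7275574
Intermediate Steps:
k(t, a) = -18 (k(t, a) = 4 + (-7 - 15) = 4 - 22 = -18)
(1374 - 4373)*(2444 + k(10 + 29, V(-8, -5))) = (1374 - 4373)*(2444 - 18) = -2999*2426 = -7275574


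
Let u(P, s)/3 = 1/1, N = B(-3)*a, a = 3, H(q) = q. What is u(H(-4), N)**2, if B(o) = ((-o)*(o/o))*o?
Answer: 9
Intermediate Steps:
B(o) = -o**2 (B(o) = (-o*1)*o = (-o)*o = -o**2)
N = -27 (N = -1*(-3)**2*3 = -1*9*3 = -9*3 = -27)
u(P, s) = 3 (u(P, s) = 3/1 = 3*1 = 3)
u(H(-4), N)**2 = 3**2 = 9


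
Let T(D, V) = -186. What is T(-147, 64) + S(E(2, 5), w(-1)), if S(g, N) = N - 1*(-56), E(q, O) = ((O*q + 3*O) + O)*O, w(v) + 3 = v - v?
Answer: -133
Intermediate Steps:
w(v) = -3 (w(v) = -3 + (v - v) = -3 + 0 = -3)
E(q, O) = O*(4*O + O*q) (E(q, O) = ((3*O + O*q) + O)*O = (4*O + O*q)*O = O*(4*O + O*q))
S(g, N) = 56 + N (S(g, N) = N + 56 = 56 + N)
T(-147, 64) + S(E(2, 5), w(-1)) = -186 + (56 - 3) = -186 + 53 = -133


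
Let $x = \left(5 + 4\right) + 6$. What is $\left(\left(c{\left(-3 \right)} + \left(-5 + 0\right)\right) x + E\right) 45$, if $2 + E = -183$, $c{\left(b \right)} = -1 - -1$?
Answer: $-11700$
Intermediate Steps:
$c{\left(b \right)} = 0$ ($c{\left(b \right)} = -1 + 1 = 0$)
$E = -185$ ($E = -2 - 183 = -185$)
$x = 15$ ($x = 9 + 6 = 15$)
$\left(\left(c{\left(-3 \right)} + \left(-5 + 0\right)\right) x + E\right) 45 = \left(\left(0 + \left(-5 + 0\right)\right) 15 - 185\right) 45 = \left(\left(0 - 5\right) 15 - 185\right) 45 = \left(\left(-5\right) 15 - 185\right) 45 = \left(-75 - 185\right) 45 = \left(-260\right) 45 = -11700$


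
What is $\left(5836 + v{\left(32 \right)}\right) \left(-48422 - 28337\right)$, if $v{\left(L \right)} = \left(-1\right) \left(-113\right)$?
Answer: $-456639291$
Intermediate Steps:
$v{\left(L \right)} = 113$
$\left(5836 + v{\left(32 \right)}\right) \left(-48422 - 28337\right) = \left(5836 + 113\right) \left(-48422 - 28337\right) = 5949 \left(-76759\right) = -456639291$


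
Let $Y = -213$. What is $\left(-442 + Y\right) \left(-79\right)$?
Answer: $51745$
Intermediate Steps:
$\left(-442 + Y\right) \left(-79\right) = \left(-442 - 213\right) \left(-79\right) = \left(-655\right) \left(-79\right) = 51745$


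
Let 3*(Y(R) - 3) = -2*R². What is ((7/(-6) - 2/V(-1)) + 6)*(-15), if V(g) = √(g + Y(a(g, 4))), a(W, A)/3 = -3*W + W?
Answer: -145/2 - 15*I*√22/11 ≈ -72.5 - 6.396*I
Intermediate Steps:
a(W, A) = -6*W (a(W, A) = 3*(-3*W + W) = 3*(-2*W) = -6*W)
Y(R) = 3 - 2*R²/3 (Y(R) = 3 + (-2*R²)/3 = 3 - 2*R²/3)
V(g) = √(3 + g - 24*g²) (V(g) = √(g + (3 - 2*36*g²/3)) = √(g + (3 - 24*g²)) = √(3 + g - 24*g²))
((7/(-6) - 2/V(-1)) + 6)*(-15) = ((7/(-6) - 2/√(3 - 1 - 24*(-1)²)) + 6)*(-15) = ((7*(-⅙) - 2/√(3 - 1 - 24*1)) + 6)*(-15) = ((-7/6 - 2/√(3 - 1 - 24)) + 6)*(-15) = ((-7/6 - 2*(-I*√22/22)) + 6)*(-15) = ((-7/6 - (-1)*I*√22/11) + 6)*(-15) = ((-7/6 + I*√22/11) + 6)*(-15) = (29/6 + I*√22/11)*(-15) = -145/2 - 15*I*√22/11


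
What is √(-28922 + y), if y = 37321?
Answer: √8399 ≈ 91.646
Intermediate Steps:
√(-28922 + y) = √(-28922 + 37321) = √8399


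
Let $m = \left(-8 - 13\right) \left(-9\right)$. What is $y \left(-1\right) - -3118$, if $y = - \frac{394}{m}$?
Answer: $\frac{589696}{189} \approx 3120.1$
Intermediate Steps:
$m = 189$ ($m = \left(-21\right) \left(-9\right) = 189$)
$y = - \frac{394}{189} \approx -2.0847$
$y \left(-1\right) - -3118 = \left(- \frac{394}{189}\right) \left(-1\right) - -3118 = \frac{394}{189} + 3118 = \frac{589696}{189}$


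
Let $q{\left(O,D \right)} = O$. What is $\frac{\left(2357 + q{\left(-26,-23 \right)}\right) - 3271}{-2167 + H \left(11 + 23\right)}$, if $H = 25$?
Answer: $\frac{940}{1317} \approx 0.71374$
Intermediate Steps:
$\frac{\left(2357 + q{\left(-26,-23 \right)}\right) - 3271}{-2167 + H \left(11 + 23\right)} = \frac{\left(2357 - 26\right) - 3271}{-2167 + 25 \left(11 + 23\right)} = \frac{2331 - 3271}{-2167 + 25 \cdot 34} = - \frac{940}{-2167 + 850} = - \frac{940}{-1317} = \left(-940\right) \left(- \frac{1}{1317}\right) = \frac{940}{1317}$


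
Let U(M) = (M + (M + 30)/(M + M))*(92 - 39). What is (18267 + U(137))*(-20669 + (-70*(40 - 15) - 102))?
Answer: -157726341483/274 ≈ -5.7564e+8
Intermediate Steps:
U(M) = 53*M + 53*(30 + M)/(2*M) (U(M) = (M + (30 + M)/((2*M)))*53 = (M + (30 + M)*(1/(2*M)))*53 = (M + (30 + M)/(2*M))*53 = 53*M + 53*(30 + M)/(2*M))
(18267 + U(137))*(-20669 + (-70*(40 - 15) - 102)) = (18267 + (53/2 + 53*137 + 795/137))*(-20669 + (-70*(40 - 15) - 102)) = (18267 + (53/2 + 7261 + 795*(1/137)))*(-20669 + (-70*25 - 102)) = (18267 + (53/2 + 7261 + 795/137))*(-20669 + (-1750 - 102)) = (18267 + 1998365/274)*(-20669 - 1852) = (7003523/274)*(-22521) = -157726341483/274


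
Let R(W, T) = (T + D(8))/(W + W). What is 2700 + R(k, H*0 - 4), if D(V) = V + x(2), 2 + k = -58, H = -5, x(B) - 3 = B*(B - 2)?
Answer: 323993/120 ≈ 2699.9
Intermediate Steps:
x(B) = 3 + B*(-2 + B) (x(B) = 3 + B*(B - 2) = 3 + B*(-2 + B))
k = -60 (k = -2 - 58 = -60)
D(V) = 3 + V (D(V) = V + (3 + 2² - 2*2) = V + (3 + 4 - 4) = V + 3 = 3 + V)
R(W, T) = (11 + T)/(2*W) (R(W, T) = (T + (3 + 8))/(W + W) = (T + 11)/((2*W)) = (11 + T)*(1/(2*W)) = (11 + T)/(2*W))
2700 + R(k, H*0 - 4) = 2700 + (½)*(11 + (-5*0 - 4))/(-60) = 2700 + (½)*(-1/60)*(11 + (0 - 4)) = 2700 + (½)*(-1/60)*(11 - 4) = 2700 + (½)*(-1/60)*7 = 2700 - 7/120 = 323993/120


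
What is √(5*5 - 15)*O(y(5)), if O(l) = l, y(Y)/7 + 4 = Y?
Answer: 7*√10 ≈ 22.136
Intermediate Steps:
y(Y) = -28 + 7*Y
√(5*5 - 15)*O(y(5)) = √(5*5 - 15)*(-28 + 7*5) = √(25 - 15)*(-28 + 35) = √10*7 = 7*√10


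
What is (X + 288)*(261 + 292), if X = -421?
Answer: -73549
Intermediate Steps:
(X + 288)*(261 + 292) = (-421 + 288)*(261 + 292) = -133*553 = -73549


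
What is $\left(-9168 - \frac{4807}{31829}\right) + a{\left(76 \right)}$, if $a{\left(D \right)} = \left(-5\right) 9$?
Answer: $- \frac{293245384}{31829} \approx -9213.2$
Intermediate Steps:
$a{\left(D \right)} = -45$
$\left(-9168 - \frac{4807}{31829}\right) + a{\left(76 \right)} = \left(-9168 - \frac{4807}{31829}\right) - 45 = - \frac{291813079}{31829} - 45 = - \frac{293245384}{31829}$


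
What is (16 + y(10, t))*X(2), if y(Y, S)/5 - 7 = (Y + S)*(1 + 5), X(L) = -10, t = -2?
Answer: -2910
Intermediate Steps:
y(Y, S) = 35 + 30*S + 30*Y (y(Y, S) = 35 + 5*((Y + S)*(1 + 5)) = 35 + 5*((S + Y)*6) = 35 + 5*(6*S + 6*Y) = 35 + (30*S + 30*Y) = 35 + 30*S + 30*Y)
(16 + y(10, t))*X(2) = (16 + (35 + 30*(-2) + 30*10))*(-10) = (16 + (35 - 60 + 300))*(-10) = (16 + 275)*(-10) = 291*(-10) = -2910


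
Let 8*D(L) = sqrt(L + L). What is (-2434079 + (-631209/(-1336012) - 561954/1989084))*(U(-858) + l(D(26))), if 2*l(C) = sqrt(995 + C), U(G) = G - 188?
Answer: 281915244828779592171/110726670542 - 539034884949865377*sqrt(3980 + sqrt(13))/885813364336 ≈ 2.5076e+9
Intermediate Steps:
U(G) = -188 + G
D(L) = sqrt(2)*sqrt(L)/8 (D(L) = sqrt(L + L)/8 = sqrt(2*L)/8 = (sqrt(2)*sqrt(L))/8 = sqrt(2)*sqrt(L)/8)
l(C) = sqrt(995 + C)/2
(-2434079 + (-631209/(-1336012) - 561954/1989084))*(U(-858) + l(D(26))) = (-2434079 + (-631209/(-1336012) - 561954/1989084))*((-188 - 858) + sqrt(995 + sqrt(2)*sqrt(26)/8)/2) = (-2434079 + (-631209*(-1/1336012) - 561954*1/1989084))*(-1046 + sqrt(995 + sqrt(13)/4)/2) = (-2434079 + (631209/1336012 - 93659/331514))*(-1046 + sqrt(995 + sqrt(13)/4)/2) = (-2434079 + 42062536259/221453341084)*(-1046 + sqrt(995 + sqrt(13)/4)/2) = -539034884949865377*(-1046 + sqrt(995 + sqrt(13)/4)/2)/221453341084 = 281915244828779592171/110726670542 - 539034884949865377*sqrt(995 + sqrt(13)/4)/442906682168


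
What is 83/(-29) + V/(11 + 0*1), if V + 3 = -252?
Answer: -8308/319 ≈ -26.044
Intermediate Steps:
V = -255 (V = -3 - 252 = -255)
83/(-29) + V/(11 + 0*1) = 83/(-29) - 255/(11 + 0*1) = 83*(-1/29) - 255/(11 + 0) = -83/29 - 255/11 = -8308/319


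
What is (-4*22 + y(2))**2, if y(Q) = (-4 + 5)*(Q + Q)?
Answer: 7056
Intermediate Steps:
y(Q) = 2*Q (y(Q) = 1*(2*Q) = 2*Q)
(-4*22 + y(2))**2 = (-4*22 + 2*2)**2 = (-88 + 4)**2 = (-84)**2 = 7056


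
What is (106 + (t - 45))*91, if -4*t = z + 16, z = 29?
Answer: 18109/4 ≈ 4527.3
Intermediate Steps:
t = -45/4 (t = -(29 + 16)/4 = -¼*45 = -45/4 ≈ -11.250)
(106 + (t - 45))*91 = (106 + (-45/4 - 45))*91 = (106 - 225/4)*91 = (199/4)*91 = 18109/4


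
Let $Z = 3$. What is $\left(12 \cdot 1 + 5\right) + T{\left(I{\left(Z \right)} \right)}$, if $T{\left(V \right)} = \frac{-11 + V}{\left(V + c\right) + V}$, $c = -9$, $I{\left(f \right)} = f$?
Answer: $\frac{59}{3} \approx 19.667$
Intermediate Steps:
$T{\left(V \right)} = \frac{-11 + V}{-9 + 2 V}$ ($T{\left(V \right)} = \frac{-11 + V}{\left(V - 9\right) + V} = \frac{-11 + V}{\left(-9 + V\right) + V} = \frac{-11 + V}{-9 + 2 V}$)
$\left(12 \cdot 1 + 5\right) + T{\left(I{\left(Z \right)} \right)} = \left(12 \cdot 1 + 5\right) + \frac{-11 + 3}{-9 + 2 \cdot 3} = \left(12 + 5\right) + \frac{1}{-9 + 6} \left(-8\right) = 17 + \frac{1}{-3} \left(-8\right) = 17 - - \frac{8}{3} = 17 + \frac{8}{3} = \frac{59}{3}$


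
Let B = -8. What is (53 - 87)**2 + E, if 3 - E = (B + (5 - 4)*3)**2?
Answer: 1134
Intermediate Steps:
E = -22 (E = 3 - (-8 + (5 - 4)*3)**2 = 3 - (-8 + 1*3)**2 = 3 - (-8 + 3)**2 = 3 - 1*(-5)**2 = 3 - 1*25 = 3 - 25 = -22)
(53 - 87)**2 + E = (53 - 87)**2 - 22 = (-34)**2 - 22 = 1156 - 22 = 1134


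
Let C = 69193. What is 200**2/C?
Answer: 40000/69193 ≈ 0.57809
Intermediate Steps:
200**2/C = 200**2/69193 = 40000*(1/69193) = 40000/69193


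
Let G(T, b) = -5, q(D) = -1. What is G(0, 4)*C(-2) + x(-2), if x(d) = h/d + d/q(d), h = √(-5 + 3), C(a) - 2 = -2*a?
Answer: -28 - I*√2/2 ≈ -28.0 - 0.70711*I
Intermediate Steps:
C(a) = 2 - 2*a
h = I*√2 (h = √(-2) = I*√2 ≈ 1.4142*I)
x(d) = -d + I*√2/d (x(d) = (I*√2)/d + d/(-1) = I*√2/d + d*(-1) = I*√2/d - d = -d + I*√2/d)
G(0, 4)*C(-2) + x(-2) = -5*(2 - 2*(-2)) + (-1*(-2) + I*√2/(-2)) = -5*(2 + 4) + (2 + I*√2*(-½)) = -5*6 + (2 - I*√2/2) = -30 + (2 - I*√2/2) = -28 - I*√2/2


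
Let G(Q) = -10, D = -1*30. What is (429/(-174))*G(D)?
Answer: 715/29 ≈ 24.655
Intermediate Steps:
D = -30
(429/(-174))*G(D) = (429/(-174))*(-10) = (429*(-1/174))*(-10) = -143/58*(-10) = 715/29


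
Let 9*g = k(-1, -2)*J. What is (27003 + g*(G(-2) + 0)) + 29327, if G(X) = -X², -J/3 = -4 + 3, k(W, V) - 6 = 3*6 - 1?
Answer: 168898/3 ≈ 56299.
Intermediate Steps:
k(W, V) = 23 (k(W, V) = 6 + (3*6 - 1) = 6 + (18 - 1) = 6 + 17 = 23)
J = 3 (J = -3*(-4 + 3) = -3*(-1) = 3)
g = 23/3 (g = (23*3)/9 = (⅑)*69 = 23/3 ≈ 7.6667)
(27003 + g*(G(-2) + 0)) + 29327 = (27003 + 23*(-1*(-2)² + 0)/3) + 29327 = (27003 + 23*(-1*4 + 0)/3) + 29327 = (27003 + 23*(-4 + 0)/3) + 29327 = (27003 + (23/3)*(-4)) + 29327 = (27003 - 92/3) + 29327 = 80917/3 + 29327 = 168898/3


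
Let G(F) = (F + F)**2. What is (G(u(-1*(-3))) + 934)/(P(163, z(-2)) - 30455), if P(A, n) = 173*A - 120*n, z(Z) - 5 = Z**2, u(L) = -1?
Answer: -469/1668 ≈ -0.28118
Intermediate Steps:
G(F) = 4*F**2 (G(F) = (2*F)**2 = 4*F**2)
z(Z) = 5 + Z**2
P(A, n) = -120*n + 173*A
(G(u(-1*(-3))) + 934)/(P(163, z(-2)) - 30455) = (4*(-1)**2 + 934)/((-120*(5 + (-2)**2) + 173*163) - 30455) = (4*1 + 934)/((-120*(5 + 4) + 28199) - 30455) = (4 + 934)/((-120*9 + 28199) - 30455) = 938/((-1080 + 28199) - 30455) = 938/(27119 - 30455) = 938/(-3336) = 938*(-1/3336) = -469/1668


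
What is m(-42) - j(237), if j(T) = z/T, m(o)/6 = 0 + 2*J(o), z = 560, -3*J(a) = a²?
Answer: -1672832/237 ≈ -7058.4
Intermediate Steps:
J(a) = -a²/3
m(o) = -4*o² (m(o) = 6*(0 + 2*(-o²/3)) = 6*(0 - 2*o²/3) = 6*(-2*o²/3) = -4*o²)
j(T) = 560/T
m(-42) - j(237) = -4*(-42)² - 560/237 = -4*1764 - 560/237 = -7056 - 1*560/237 = -7056 - 560/237 = -1672832/237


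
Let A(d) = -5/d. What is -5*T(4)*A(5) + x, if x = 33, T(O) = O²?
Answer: 113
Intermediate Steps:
-5*T(4)*A(5) + x = -5*4²*(-5/5) + 33 = -80*(-5*⅕) + 33 = -80*(-1) + 33 = -5*(-16) + 33 = 80 + 33 = 113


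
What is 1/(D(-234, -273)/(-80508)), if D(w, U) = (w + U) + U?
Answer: 6709/65 ≈ 103.22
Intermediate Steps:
D(w, U) = w + 2*U (D(w, U) = (U + w) + U = w + 2*U)
1/(D(-234, -273)/(-80508)) = 1/((-234 + 2*(-273))/(-80508)) = 1/((-234 - 546)*(-1/80508)) = 1/(-780*(-1/80508)) = 1/(65/6709) = 6709/65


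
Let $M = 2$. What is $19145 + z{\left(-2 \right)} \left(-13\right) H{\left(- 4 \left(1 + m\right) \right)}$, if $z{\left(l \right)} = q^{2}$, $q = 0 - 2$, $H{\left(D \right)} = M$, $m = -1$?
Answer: $19041$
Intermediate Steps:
$H{\left(D \right)} = 2$
$q = -2$
$z{\left(l \right)} = 4$ ($z{\left(l \right)} = \left(-2\right)^{2} = 4$)
$19145 + z{\left(-2 \right)} \left(-13\right) H{\left(- 4 \left(1 + m\right) \right)} = 19145 + 4 \left(-13\right) 2 = 19145 - 104 = 19041$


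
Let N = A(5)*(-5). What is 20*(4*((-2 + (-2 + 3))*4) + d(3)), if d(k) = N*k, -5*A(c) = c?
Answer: -20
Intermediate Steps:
A(c) = -c/5
N = 5 (N = -⅕*5*(-5) = -1*(-5) = 5)
d(k) = 5*k
20*(4*((-2 + (-2 + 3))*4) + d(3)) = 20*(4*((-2 + (-2 + 3))*4) + 5*3) = 20*(4*((-2 + 1)*4) + 15) = 20*(4*(-1*4) + 15) = 20*(4*(-4) + 15) = 20*(-16 + 15) = 20*(-1) = -20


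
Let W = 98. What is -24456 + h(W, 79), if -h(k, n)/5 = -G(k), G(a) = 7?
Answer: -24421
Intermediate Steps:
h(k, n) = 35 (h(k, n) = -(-5)*7 = -5*(-7) = 35)
-24456 + h(W, 79) = -24456 + 35 = -24421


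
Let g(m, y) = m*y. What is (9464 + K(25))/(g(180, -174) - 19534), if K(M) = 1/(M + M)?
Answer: -473201/2542700 ≈ -0.18610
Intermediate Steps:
K(M) = 1/(2*M)
(9464 + K(25))/(g(180, -174) - 19534) = (9464 + (½)/25)/(180*(-174) - 19534) = (9464 + (½)*(1/25))/(-31320 - 19534) = (9464 + 1/50)/(-50854) = (473201/50)*(-1/50854) = -473201/2542700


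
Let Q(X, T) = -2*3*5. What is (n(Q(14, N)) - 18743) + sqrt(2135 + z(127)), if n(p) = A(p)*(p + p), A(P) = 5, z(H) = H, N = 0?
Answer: -19043 + sqrt(2262) ≈ -18995.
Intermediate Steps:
Q(X, T) = -30 (Q(X, T) = -6*5 = -30)
n(p) = 10*p (n(p) = 5*(p + p) = 5*(2*p) = 10*p)
(n(Q(14, N)) - 18743) + sqrt(2135 + z(127)) = (10*(-30) - 18743) + sqrt(2135 + 127) = (-300 - 18743) + sqrt(2262) = -19043 + sqrt(2262)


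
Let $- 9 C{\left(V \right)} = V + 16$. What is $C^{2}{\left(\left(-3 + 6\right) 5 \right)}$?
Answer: $\frac{961}{81} \approx 11.864$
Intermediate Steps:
$C{\left(V \right)} = - \frac{16}{9} - \frac{V}{9}$ ($C{\left(V \right)} = - \frac{V + 16}{9} = - \frac{16 + V}{9} = - \frac{16}{9} - \frac{V}{9}$)
$C^{2}{\left(\left(-3 + 6\right) 5 \right)} = \left(- \frac{16}{9} - \frac{\left(-3 + 6\right) 5}{9}\right)^{2} = \left(- \frac{16}{9} - \frac{3 \cdot 5}{9}\right)^{2} = \left(- \frac{16}{9} - \frac{5}{3}\right)^{2} = \left(- \frac{31}{9}\right)^{2} = \frac{961}{81}$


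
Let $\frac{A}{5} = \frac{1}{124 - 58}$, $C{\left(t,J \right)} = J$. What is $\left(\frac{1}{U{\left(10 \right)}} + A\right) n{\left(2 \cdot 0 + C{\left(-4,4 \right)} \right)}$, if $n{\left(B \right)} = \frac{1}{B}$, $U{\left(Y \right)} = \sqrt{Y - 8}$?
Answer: $\frac{5}{264} + \frac{\sqrt{2}}{8} \approx 0.19572$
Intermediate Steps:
$U{\left(Y \right)} = \sqrt{-8 + Y}$
$A = \frac{5}{66}$ ($A = \frac{5}{124 - 58} = \frac{5}{66} \approx 0.075758$)
$\left(\frac{1}{U{\left(10 \right)}} + A\right) n{\left(2 \cdot 0 + C{\left(-4,4 \right)} \right)} = \frac{\frac{1}{\sqrt{-8 + 10}} + \frac{5}{66}}{2 \cdot 0 + 4} = \frac{\frac{1}{\sqrt{2}} + \frac{5}{66}}{0 + 4} = \frac{\frac{\sqrt{2}}{2} + \frac{5}{66}}{4} = \left(\frac{5}{66} + \frac{\sqrt{2}}{2}\right) \frac{1}{4} = \frac{5}{264} + \frac{\sqrt{2}}{8}$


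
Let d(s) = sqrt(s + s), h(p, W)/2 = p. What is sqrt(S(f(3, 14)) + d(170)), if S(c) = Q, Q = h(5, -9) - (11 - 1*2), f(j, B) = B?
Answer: sqrt(1 + 2*sqrt(85)) ≈ 4.4090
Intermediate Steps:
h(p, W) = 2*p
d(s) = sqrt(2)*sqrt(s) (d(s) = sqrt(2*s) = sqrt(2)*sqrt(s))
Q = 1 (Q = 2*5 - (11 - 1*2) = 10 - (11 - 2) = 10 - 1*9 = 10 - 9 = 1)
S(c) = 1
sqrt(S(f(3, 14)) + d(170)) = sqrt(1 + sqrt(2)*sqrt(170)) = sqrt(1 + 2*sqrt(85))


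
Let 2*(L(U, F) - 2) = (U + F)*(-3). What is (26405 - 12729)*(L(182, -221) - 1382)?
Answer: -18072834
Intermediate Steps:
L(U, F) = 2 - 3*F/2 - 3*U/2 (L(U, F) = 2 + ((U + F)*(-3))/2 = 2 + ((F + U)*(-3))/2 = 2 + (-3*F - 3*U)/2 = 2 + (-3*F/2 - 3*U/2) = 2 - 3*F/2 - 3*U/2)
(26405 - 12729)*(L(182, -221) - 1382) = (26405 - 12729)*((2 - 3/2*(-221) - 3/2*182) - 1382) = 13676*((2 + 663/2 - 273) - 1382) = 13676*(121/2 - 1382) = 13676*(-2643/2) = -18072834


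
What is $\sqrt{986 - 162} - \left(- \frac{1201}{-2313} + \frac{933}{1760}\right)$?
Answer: $- \frac{4271789}{4070880} + 2 \sqrt{206} \approx 27.656$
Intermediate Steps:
$\sqrt{986 - 162} - \left(- \frac{1201}{-2313} + \frac{933}{1760}\right) = \sqrt{824} - \left(\left(-1201\right) \left(- \frac{1}{2313}\right) + 933 \cdot \frac{1}{1760}\right) = 2 \sqrt{206} - \left(\frac{1201}{2313} + \frac{933}{1760}\right) = 2 \sqrt{206} - \frac{4271789}{4070880} = - \frac{4271789}{4070880} + 2 \sqrt{206}$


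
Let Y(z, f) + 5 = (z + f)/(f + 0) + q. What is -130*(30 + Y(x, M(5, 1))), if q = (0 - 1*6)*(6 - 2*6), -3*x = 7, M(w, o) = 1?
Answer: -23270/3 ≈ -7756.7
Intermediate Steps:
x = -7/3 (x = -⅓*7 = -7/3 ≈ -2.3333)
q = 36 (q = (0 - 6)*(6 - 12) = -6*(-6) = 36)
Y(z, f) = 31 + (f + z)/f (Y(z, f) = -5 + ((z + f)/(f + 0) + 36) = -5 + ((f + z)/f + 36) = -5 + (36 + (f + z)/f) = 31 + (f + z)/f)
-130*(30 + Y(x, M(5, 1))) = -130*(30 + (32 - 7/3/1)) = -130*(30 + (32 - 7/3*1)) = -130*(30 + (32 - 7/3)) = -130*(30 + 89/3) = -130*179/3 = -23270/3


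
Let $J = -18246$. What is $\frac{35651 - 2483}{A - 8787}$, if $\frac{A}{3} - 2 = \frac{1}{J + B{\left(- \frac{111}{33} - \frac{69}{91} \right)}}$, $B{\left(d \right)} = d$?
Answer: $- \frac{201975120832}{53471525845} \approx -3.7772$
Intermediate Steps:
$A = \frac{109607229}{18268372}$ ($A = 6 + \frac{3}{-18246 - \left(\frac{37}{11} + \frac{69}{91}\right)} = 6 + \frac{3}{-18246 - \frac{4126}{1001}} = 6 + \frac{3}{- \frac{18268372}{1001}} = 6 + 3 \left(- \frac{1001}{18268372}\right) = 6 - \frac{3003}{18268372} = \frac{109607229}{18268372} \approx 5.9998$)
$\frac{35651 - 2483}{A - 8787} = \frac{35651 - 2483}{\frac{109607229}{18268372} - 8787} = \frac{33168}{- \frac{160414577535}{18268372}} = 33168 \left(- \frac{18268372}{160414577535}\right) = - \frac{201975120832}{53471525845}$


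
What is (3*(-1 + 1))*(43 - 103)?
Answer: 0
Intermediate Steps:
(3*(-1 + 1))*(43 - 103) = (3*0)*(-60) = 0*(-60) = 0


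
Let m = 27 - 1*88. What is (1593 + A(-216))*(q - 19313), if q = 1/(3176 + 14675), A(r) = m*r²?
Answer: 980632925469126/17851 ≈ 5.4934e+10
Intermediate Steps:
m = -61 (m = 27 - 88 = -61)
A(r) = -61*r²
q = 1/17851 ≈ 5.6019e-5
(1593 + A(-216))*(q - 19313) = (1593 - 61*(-216)²)*(1/17851 - 19313) = (1593 - 61*46656)*(-344756362/17851) = (1593 - 2846016)*(-344756362/17851) = -2844423*(-344756362/17851) = 980632925469126/17851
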